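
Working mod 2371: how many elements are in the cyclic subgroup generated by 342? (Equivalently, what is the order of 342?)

2370

The order of 342 must divide p − 1 = 2370 = 2 · 3 · 5 · 79.
Divisors: 1, 2, 3, 5, 6, 10, 15, 30, 79, 158, 237, 395, 474, 790, 1185, 2370.
Check each in increasing order: 342^1 ≡ 342;  342^2 ≡ 785;  342^3 ≡ 547;  342^5 ≡ 244;  342^6 ≡ 463;  342^10 ≡ 261;  342^15 ≡ 2038;  342^30 ≡ 1823;  342^79 ≡ 2099;  342^158 ≡ 483;  342^237 ≡ 1400;  342^395 ≡ 465;  342^474 ≡ 1554;  342^790 ≡ 464;  342^1185 ≡ 2370;  342^2370 ≡ 1.
Smallest exponent giving 1 is 2370.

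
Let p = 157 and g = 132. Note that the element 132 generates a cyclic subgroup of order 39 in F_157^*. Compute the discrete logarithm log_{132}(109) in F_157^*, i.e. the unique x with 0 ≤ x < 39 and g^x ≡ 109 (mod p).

Successive powers of 132 modulo 157:
  132^0=1  132^1=132  132^2=154  132^3=75  132^4=9  132^5=89
  132^6=130  132^7=47  132^8=81  132^9=16  132^10=71  132^11=109
So 132^11 ≡ 109 (mod 157), giving x = 11.

11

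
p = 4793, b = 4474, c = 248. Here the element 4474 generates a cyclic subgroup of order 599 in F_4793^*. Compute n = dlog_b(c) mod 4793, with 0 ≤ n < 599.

349

Baby-step giant-step with m = ceil(sqrt(599)) = 25.
Baby table (4474^j mod 4793 for j=0..24):
  0:1  1:4474  2:1108  3:1230  4:656  5:1628  6:3105  7:1656
  8:3759  9:3922  10:4648  11:3118  12:2302  13:3784  14:740  15:3590
  16:317  17:4323  18:1347  19:1677  20:1853  21:3225  22:1720  23:2515
  24:2939
Giant step factor: 4474^(-25) ≡ 4666 (mod 4793).
Scan 248·4666^i mod 4793 for i = 0, 1, …:
  i=0: 248   i=1: 2055   i=2: 2630   i=3: 1500
  i=4: 1220   i=5: 3229   i=6: 2115   i=7: 4596
  i=8: 1054   i=9: 346   i=10: 3988   i=11: 1582
  i=12: 392   i=13: 2939
Match at i=13, j=24: n = 13·25 + 24 = 349.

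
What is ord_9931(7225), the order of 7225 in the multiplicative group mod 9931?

The order of 7225 must divide p − 1 = 9930 = 2 · 3 · 5 · 331.
Divisors: 1, 2, 3, 5, 6, 10, 15, 30, 331, 662, 993, 1655, 1986, 3310, 4965, 9930.
Check each in increasing order: 7225^1 ≡ 7225;  7225^2 ≡ 3289;  7225^3 ≡ 8073;  7225^5 ≡ 6534;  7225^6 ≡ 6107;  7225^10 ≡ 9718;  7225^15 ≡ 8529;  7225^30 ≡ 9197;  7225^331 ≡ 4693;  7225^662 ≡ 7222;  7225^993 ≡ 8274;  7225^1655 ≡ 1.
Smallest exponent giving 1 is 1655.

1655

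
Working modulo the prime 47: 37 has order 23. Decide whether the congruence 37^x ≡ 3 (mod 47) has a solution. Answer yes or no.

3 ∈ ⟨37⟩ iff 3^23 ≡ 1 (mod 47), since |⟨37⟩| = 23.
3^23 mod 47 = 1.
Since 1 = 1, 3 lies in the subgroup.

yes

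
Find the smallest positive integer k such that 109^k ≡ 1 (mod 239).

119

The order of 109 must divide p − 1 = 238 = 2 · 7 · 17.
Divisors: 1, 2, 7, 14, 17, 34, 119, 238.
Check each in increasing order: 109^1 ≡ 109;  109^2 ≡ 170;  109^7 ≡ 216;  109^14 ≡ 51;  109^17 ≡ 24;  109^34 ≡ 98;  109^119 ≡ 1.
Smallest exponent giving 1 is 119.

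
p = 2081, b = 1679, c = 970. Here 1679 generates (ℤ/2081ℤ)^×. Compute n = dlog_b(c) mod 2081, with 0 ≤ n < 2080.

2004

Baby-step giant-step with m = ceil(sqrt(2080)) = 46.
Baby table (1679^j mod 2081 for j=0..45):
  0:1  1:1679  2:1367  3:1931  4:2032  5:969  6:1690  7:1107
  8:320  9:382  10:430  11:1944  12:968  13:11  14:1821  15:470
  16:431  17:1542  18:254  19:1942  20:1772  21:1439  22:40  23:568
  24:574  25:243  26:121  27:1302  28:1008  29:579  30:314  31:713
  32:552  33:763  34:1262  35:440  36:5  37:71  38:592  39:1331
  40:1836  41:683  42:126  43:1373  44:1600  45:1910
Giant step factor: 1679^(-46) ≡ 754 (mod 2081).
Scan 970·754^i mod 2081 for i = 0, 1, …:
  i=0: 970   i=1: 949   i=2: 1763   i=3: 1624
  i=4: 868   i=5: 1038   i=6: 196   i=7: 33
  i=8: 1991   i=9: 813     …   i=42: 25
  i=43: 121
Match at i=43, j=26: n = 43·46 + 26 = 2004.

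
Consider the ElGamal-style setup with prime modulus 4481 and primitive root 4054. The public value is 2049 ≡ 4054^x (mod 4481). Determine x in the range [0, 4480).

Baby-step giant-step with m = ceil(sqrt(4480)) = 67.
Baby table (4054^j mod 4481 for j=0..66):
  0:1  1:4054  2:3089  3:2892  4:1872  5:2755  6:2118  7:776
  8:242  9:4210  10:3692  11:828  12:443  13:3522  14:1722  15:4071
  16:311  17:1633  18:1745  19:3212  20:4143  21:934  22:4472  23:3843
  24:3566  25:858  26:1076  27:2091  28:3343  29:1978  30:2303  31:2439
  32:2620  33:1510  34:494  35:4150  36:2426  37:3690  38:1682  39:3227
  40:2219  41:2459  42:3042  43:556  44:81  45:1261  46:3754  47:1240
  48:3759  49:3586  50:1280  51:122  52:1678  53:454  54:3306  55:4334
  56:35  57:2979  58:571  59:2638  60:2786  61:2324  62:2434  63:274
  64:3989  65:3958  66:3752
Giant step factor: 4054^(-67) ≡ 2814 (mod 4481).
Scan 2049·2814^i mod 4481 for i = 0, 1, …:
  i=0: 2049   i=1: 3320   i=2: 4076   i=3: 2985
  i=4: 2396   i=5: 2920   i=6: 3207   i=7: 4245
  i=8: 3565   i=9: 3432     …   i=27: 1489
  i=28: 311
Match at i=28, j=16: x = 28·67 + 16 = 1892.

1892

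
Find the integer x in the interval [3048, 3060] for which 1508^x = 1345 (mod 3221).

Compute 1508^3048 mod 3221 = 1360, then multiply by 1508 repeatedly:
  1508^3048=1360  1508^3049=2324  1508^3050=144  1508^3051=1345
Found 1345 at exponent 3051.

3051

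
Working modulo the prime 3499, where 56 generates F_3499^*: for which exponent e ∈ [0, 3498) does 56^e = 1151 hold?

662

Baby-step giant-step with m = ceil(sqrt(3498)) = 60.
Baby table (56^j mod 3499 for j=0..59):
  0:1  1:56  2:3136  3:666  4:2306  5:3172  6:2682  7:3234
  8:2655  9:1722  10:1959  11:1235  12:2679  13:3066  14:245  15:3223
  16:2039  17:2216  18:1631  19:362  20:2777  21:1556  22:3160  23:2010
  24:592  25:1661  26:2042  27:2384  28:542  29:2360  30:2697  31:575
  32:709  33:1215  34:1559  35:3328  36:921  37:2590  38:1581  39:1061
  40:3432  41:3246  42:3327  43:865  44:2953  45:915  46:2254  47:260
  48:564  49:93  50:1709  51:1231  52:2455  53:1019  54:1080  55:997
  56:3347  57:1985  58:2691  59:239
Giant step factor: 56^(-60) ≡ 1618 (mod 3499).
Scan 1151·1618^i mod 3499 for i = 0, 1, …:
  i=0: 1151   i=1: 850   i=2: 193   i=3: 863
  i=4: 233   i=5: 2601   i=6: 2620   i=7: 1871
  i=8: 643   i=9: 1171   i=10: 1719   i=11: 3136
Match at i=11, j=2: e = 11·60 + 2 = 662.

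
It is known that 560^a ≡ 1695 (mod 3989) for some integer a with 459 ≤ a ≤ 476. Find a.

468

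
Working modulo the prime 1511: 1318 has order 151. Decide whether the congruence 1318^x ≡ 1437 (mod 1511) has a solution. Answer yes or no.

yes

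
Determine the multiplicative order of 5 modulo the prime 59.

The order of 5 must divide p − 1 = 58 = 2 · 29.
Divisors: 1, 2, 29, 58.
Check each in increasing order: 5^1 ≡ 5;  5^2 ≡ 25;  5^29 ≡ 1.
Smallest exponent giving 1 is 29.

29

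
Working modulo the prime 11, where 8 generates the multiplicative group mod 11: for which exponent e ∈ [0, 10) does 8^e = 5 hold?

8

Successive powers of 8 modulo 11:
  8^0=1  8^1=8  8^2=9  8^3=6  8^4=4  8^5=10
  8^6=3  8^7=2  8^8=5
So 8^8 ≡ 5 (mod 11), giving e = 8.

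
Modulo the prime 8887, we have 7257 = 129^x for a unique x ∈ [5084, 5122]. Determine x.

Compute 129^5084 mod 8887 = 2427, then multiply by 129 repeatedly:
  129^5084=2427  129^5085=2038  129^5086=5179  129^5087=1566  129^5088=6500
  129^5089=3122  129^5090=2823  129^5091=8687  129^5092=861  129^5093=4425
  129^5094=2057  129^5095=7630  129^5096=6700  129^5097=2261  129^5098=7285
  129^5099=6630  129^5100=2118  129^5101=6612  129^5102=8683  129^5103=345
  129^5104=70  129^5105=143  129^5106=673  129^5107=6834  129^5108=1773
  129^5109=6542  129^5110=8540  129^5111=8559  129^5112=2123  129^5113=7257
Found 7257 at exponent 5113.

5113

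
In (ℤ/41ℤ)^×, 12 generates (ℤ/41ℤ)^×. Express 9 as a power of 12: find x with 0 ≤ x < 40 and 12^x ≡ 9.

10

Successive powers of 12 modulo 41:
  12^0=1  12^1=12  12^2=21  12^3=6  12^4=31  12^5=3
  12^6=36  12^7=22  12^8=18  12^9=11  12^10=9
So 12^10 ≡ 9 (mod 41), giving x = 10.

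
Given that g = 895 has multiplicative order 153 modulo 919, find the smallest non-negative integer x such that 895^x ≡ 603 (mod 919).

Baby-step giant-step with m = ceil(sqrt(153)) = 13.
Baby table (895^j mod 919 for j=0..12):
  0:1  1:895  2:576  3:880  4:17  5:511  6:602  7:256
  8:289  9:416  10:125  11:676  12:318
Giant step factor: 895^(-13) ≡ 128 (mod 919).
Scan 603·128^i mod 919 for i = 0, 1, …:
  i=0: 603   i=1: 907   i=2: 302   i=3: 58
  i=4: 72   i=5: 26   i=6: 571   i=7: 487
  i=8: 763   i=9: 250   i=10: 754   i=11: 17
Match at i=11, j=4: x = 11·13 + 4 = 147.

147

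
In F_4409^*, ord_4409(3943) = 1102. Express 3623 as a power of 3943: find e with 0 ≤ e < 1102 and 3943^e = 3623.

Baby-step giant-step with m = ceil(sqrt(1102)) = 34.
Baby table (3943^j mod 4409 for j=0..33):
  0:1  1:3943  2:1115  3:672  4:4296  5:4159  6:1866  7:3426
  8:3951  9:1796  10:774  11:854  12:3255  13:4275  14:718  15:496
  16:2541  17:1915  18:2637  19:1269  20:3861  21:4055  22:1831  23:2100
  24:198  25:321  26:320  27:786  28:4080  29:3408  30:3521  31:3771
  32:1905  33:2888
Giant step factor: 3943^(-34) ≡ 1348 (mod 4409).
Scan 3623·1348^i mod 4409 for i = 0, 1, …:
  i=0: 3623   i=1: 3041   i=2: 3307   i=3: 337
  i=4: 149   i=5: 2447   i=6: 624   i=7: 3442
  i=8: 1548   i=9: 1247     …   i=16: 3346
  i=17: 1
Match at i=17, j=0: e = 17·34 + 0 = 578.

578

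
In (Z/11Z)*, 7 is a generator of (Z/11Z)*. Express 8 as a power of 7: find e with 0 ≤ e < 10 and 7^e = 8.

9

Successive powers of 7 modulo 11:
  7^0=1  7^1=7  7^2=5  7^3=2  7^4=3  7^5=10
  7^6=4  7^7=6  7^8=9  7^9=8
So 7^9 ≡ 8 (mod 11), giving e = 9.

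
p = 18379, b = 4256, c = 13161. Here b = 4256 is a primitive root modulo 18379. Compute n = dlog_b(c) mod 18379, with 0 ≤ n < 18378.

9260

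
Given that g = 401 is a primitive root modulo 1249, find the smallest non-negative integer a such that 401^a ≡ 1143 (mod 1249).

Baby-step giant-step with m = ceil(sqrt(1248)) = 36.
Baby table (401^j mod 1249 for j=0..35):
  0:1  1:401  2:929  3:327  4:1231  5:276  6:764  7:359
  8:324  9:28  10:1236  11:1032  12:413  13:745  14:234  15:159
  16:60  17:329  18:784  19:885  20:169  21:323  22:876  23:307
  24:705  25:431  26:469  27:719  28:1049  29:985  30:301  31:797
  32:1102  33:1005  34:827  35:642
Giant step factor: 401^(-36) ≡ 903 (mod 1249).
Scan 1143·903^i mod 1249 for i = 0, 1, …:
  i=0: 1143   i=1: 455   i=2: 1193   i=3: 641
  i=4: 536   i=5: 645   i=6: 401
Match at i=6, j=1: a = 6·36 + 1 = 217.

217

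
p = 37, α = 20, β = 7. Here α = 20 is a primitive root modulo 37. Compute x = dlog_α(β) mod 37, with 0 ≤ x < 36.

20

Successive powers of 20 modulo 37:
  20^0=1  20^1=20  20^2=30  20^3=8  20^4=12  20^5=18
  20^6=27  20^7=22  20^8=33  20^9=31  20^10=28  20^11=5
  20^12=26  20^13=2  20^14=3  20^15=23  20^16=16  20^17=24
  20^18=36  20^19=17  20^20=7
So 20^20 ≡ 7 (mod 37), giving x = 20.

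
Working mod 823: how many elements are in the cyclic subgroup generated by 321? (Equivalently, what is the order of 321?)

822

The order of 321 must divide p − 1 = 822 = 2 · 3 · 137.
Divisors: 1, 2, 3, 6, 137, 274, 411, 822.
Check each in increasing order: 321^1 ≡ 321;  321^2 ≡ 166;  321^3 ≡ 614;  321^6 ≡ 62;  321^137 ≡ 175;  321^274 ≡ 174;  321^411 ≡ 822;  321^822 ≡ 1.
Smallest exponent giving 1 is 822.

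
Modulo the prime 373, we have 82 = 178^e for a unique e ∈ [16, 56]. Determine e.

23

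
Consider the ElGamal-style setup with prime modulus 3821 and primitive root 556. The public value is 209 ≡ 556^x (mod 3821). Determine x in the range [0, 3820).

2907

Baby-step giant-step with m = ceil(sqrt(3820)) = 62.
Baby table (556^j mod 3821 for j=0..61):
  0:1  1:556  2:3456  3:3394  4:3311  5:3015  6:2742  7:3794
  8:272  9:2213  10:66  11:2307  12:2657  13:2386  14:729  15:298
  16:1385  17:2039  18:2668  19:860  20:535  21:3243  22:3417  23:815
  24:2262  25:563  26:3527  27:839  28:322  29:3266  30:921  31:62
  32:83  33:296  34:273  35:2769  36:3522  37:1880  38:2147  39:1580
  40:3471  41:271  42:1657  43:431  44:2734  45:3167  46:3192  47:1808
  48:325  49:1113  50:3647  51:2602  52:2374  53:1699  54:857  55:2688
  56:517  57:877  58:2345  59:859  60:3800  61:3608
Giant step factor: 556^(-62) ≡ 2492 (mod 3821).
Scan 209·2492^i mod 3821 for i = 0, 1, …:
  i=0: 209   i=1: 1172   i=2: 1380   i=3: 60
  i=4: 501   i=5: 2846   i=6: 456   i=7: 1515
  i=8: 232   i=9: 1173     …   i=45: 688
  i=46: 2688
Match at i=46, j=55: x = 46·62 + 55 = 2907.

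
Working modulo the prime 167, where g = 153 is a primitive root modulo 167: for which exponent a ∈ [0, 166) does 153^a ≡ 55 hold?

69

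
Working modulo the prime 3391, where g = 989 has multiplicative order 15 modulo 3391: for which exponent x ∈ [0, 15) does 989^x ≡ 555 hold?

Successive powers of 989 modulo 3391:
  989^0=1  989^1=989  989^2=1513  989^3=926  989^4=244  989^5=555
So 989^5 ≡ 555 (mod 3391), giving x = 5.

5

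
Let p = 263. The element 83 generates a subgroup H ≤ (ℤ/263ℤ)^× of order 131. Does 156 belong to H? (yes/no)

156 ∈ ⟨83⟩ iff 156^131 ≡ 1 (mod 263), since |⟨83⟩| = 131.
156^131 mod 263 = 1.
Since 1 = 1, 156 lies in the subgroup.

yes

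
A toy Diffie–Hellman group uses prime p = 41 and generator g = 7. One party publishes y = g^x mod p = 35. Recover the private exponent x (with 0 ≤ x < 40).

19

Successive powers of 7 modulo 41:
  7^0=1  7^1=7  7^2=8  7^3=15  7^4=23  7^5=38
  7^6=20  7^7=17  7^8=37  7^9=13  7^10=9  7^11=22
  7^12=31  7^13=12  7^14=2  7^15=14  7^16=16  7^17=30
  7^18=5  7^19=35
So 7^19 ≡ 35 (mod 41), giving x = 19.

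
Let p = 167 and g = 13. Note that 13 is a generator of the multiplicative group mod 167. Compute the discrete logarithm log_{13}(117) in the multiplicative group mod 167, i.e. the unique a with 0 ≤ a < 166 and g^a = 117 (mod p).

27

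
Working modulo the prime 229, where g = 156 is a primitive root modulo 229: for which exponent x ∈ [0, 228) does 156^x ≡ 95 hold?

Baby-step giant-step with m = ceil(sqrt(228)) = 16.
Baby table (156^j mod 229 for j=0..15):
  0:1  1:156  2:62  3:54  4:180  5:142  6:168  7:102
  8:111  9:141  10:12  11:40  12:57  13:190  14:99  15:101
Giant step factor: 156^(-16) ≡ 173 (mod 229).
Scan 95·173^i mod 229 for i = 0, 1, …:
  i=0: 95   i=1: 176   i=2: 220   i=3: 46
  i=4: 172   i=5: 215   i=6: 97   i=7: 64
  i=8: 80   i=9: 100   i=10: 125   i=11: 99
Match at i=11, j=14: x = 11·16 + 14 = 190.

190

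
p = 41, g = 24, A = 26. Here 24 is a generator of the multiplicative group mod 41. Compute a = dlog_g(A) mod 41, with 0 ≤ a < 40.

Successive powers of 24 modulo 41:
  24^0=1  24^1=24  24^2=2  24^3=7  24^4=4  24^5=14
  24^6=8  24^7=28  24^8=16  24^9=15  24^10=32  24^11=30
  24^12=23  24^13=19  24^14=5  24^15=38  24^16=10  24^17=35
  24^18=20  24^19=29  24^20=40  24^21=17  24^22=39  24^23=34
  24^24=37  24^25=27  24^26=33  24^27=13  24^28=25  24^29=26
So 24^29 ≡ 26 (mod 41), giving a = 29.

29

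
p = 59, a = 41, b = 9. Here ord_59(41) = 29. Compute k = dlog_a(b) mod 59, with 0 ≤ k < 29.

3

Successive powers of 41 modulo 59:
  41^0=1  41^1=41  41^2=29  41^3=9
So 41^3 ≡ 9 (mod 59), giving k = 3.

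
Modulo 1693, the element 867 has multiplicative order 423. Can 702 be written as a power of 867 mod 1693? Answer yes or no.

no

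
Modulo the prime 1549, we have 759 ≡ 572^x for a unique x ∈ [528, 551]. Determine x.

536

Compute 572^528 mod 1549 = 1476, then multiply by 572 repeatedly:
  572^528=1476  572^529=67  572^530=1148  572^531=1429  572^532=1065
  572^533=423  572^534=312  572^535=329  572^536=759
Found 759 at exponent 536.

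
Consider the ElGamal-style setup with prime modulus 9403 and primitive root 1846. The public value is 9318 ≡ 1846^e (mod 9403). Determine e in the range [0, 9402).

1212

Baby-step giant-step with m = ceil(sqrt(9402)) = 97.
Baby table (1846^j mod 9403 for j=0..96):
  0:1  1:1846  2:3830  3:8527  4:220  5:1791  6:5733  7:4743
  8:1385  9:8497  10:1258  11:9130  12:3804  13:7546  14:4073  15:5761
  16:13  17:5192  18:2775  19:7418  20:2860  21:4477  22:8708  23:5241
  24:8602  25:7028  26:6951  27:5854  28:2437  29:4068  30:5934  31:9072
  32:169  33:1675  34:7866  35:2404  36:8971  37:1783  38:368  39:2312
  40:8393  41:6737  42:5736  43:878  44:3472  45:5869  46:1918  47:5100
  48:2197  49:2969  50:8228  51:3043  52:3787  53:4373  54:4784  55:1847
  56:5676  57:2954  58:8747  59:2011  60:7524  61:1073  62:6128  63:479
  64:352  65:985  66:3531  67:1947  68:2216  69:431  70:5774  71:5205
  72:7967  73:790  74:875  75:7337  76:3782  77:4546  78:4440  79:6227
  80:4576  81:3402  82:8291  83:6505  84:599  85:5603  86:9241  87:1844
  88:138  89:867  90:1972  91:1351  92:2151  93:2680  94:1302  95:5727
  96:3070
Giant step factor: 1846^(-97) ≡ 6308 (mod 9403).
Scan 9318·6308^i mod 9403 for i = 0, 1, …:
  i=0: 9318   i=1: 9194   i=2: 7451   i=3: 4714
  i=4: 3626   i=5: 4712   i=6: 413   i=7: 573
  i=8: 3732   i=9: 5747   i=10: 3511   i=11: 3323
  i=12: 2197
Match at i=12, j=48: e = 12·97 + 48 = 1212.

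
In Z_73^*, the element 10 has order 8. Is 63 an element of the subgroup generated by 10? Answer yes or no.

yes

63 ∈ ⟨10⟩ iff 63^8 ≡ 1 (mod 73), since |⟨10⟩| = 8.
63^8 mod 73 = 1.
Since 1 = 1, 63 lies in the subgroup.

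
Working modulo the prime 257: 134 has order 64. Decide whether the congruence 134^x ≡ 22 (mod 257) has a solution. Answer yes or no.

22 ∈ ⟨134⟩ iff 22^64 ≡ 1 (mod 257), since |⟨134⟩| = 64.
22^64 mod 257 = 1.
Since 1 = 1, 22 lies in the subgroup.

yes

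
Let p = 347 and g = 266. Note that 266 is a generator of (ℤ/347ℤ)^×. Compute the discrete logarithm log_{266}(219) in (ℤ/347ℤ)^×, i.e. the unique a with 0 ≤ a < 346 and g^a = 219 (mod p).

72

Baby-step giant-step with m = ceil(sqrt(346)) = 19.
Baby table (266^j mod 347 for j=0..18):
  0:1  1:266  2:315  3:163  4:330  5:336  6:197  7:5
  8:289  9:187  10:121  11:262  12:292  13:291  14:25  15:57
  16:241  17:258  18:269
Giant step factor: 266^(-19) ≡ 294 (mod 347).
Scan 219·294^i mod 347 for i = 0, 1, …:
  i=0: 219   i=1: 191   i=2: 287   i=3: 57
Match at i=3, j=15: a = 3·19 + 15 = 72.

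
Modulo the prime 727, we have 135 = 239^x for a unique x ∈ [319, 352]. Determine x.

328

Compute 239^319 mod 727 = 617, then multiply by 239 repeatedly:
  239^319=617  239^320=609  239^321=151  239^322=466  239^323=143
  239^324=8  239^325=458  239^326=412  239^327=323  239^328=135
Found 135 at exponent 328.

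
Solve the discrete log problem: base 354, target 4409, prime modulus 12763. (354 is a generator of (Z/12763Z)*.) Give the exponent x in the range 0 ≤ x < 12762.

4794

Baby-step giant-step with m = ceil(sqrt(12762)) = 113.
Baby table (354^j mod 12763 for j=0..112):
  0:1  1:354  2:10449  3:10439  4:6899  5:4513  6:2227  7:9815
  8:2974  9:6230  10:10184  11:5970  12:7485  13:7749  14:11864  15:829
  16:12680  17:8907  18:617  19:1447  20:1718  21:8311  22:6604  23:2187
  24:8418  25:6193  26:9849  27:2247  28:4132  29:7746  30:10802  31:7771
  32:6889  33:973  34:12604  35:7529  36:10562  37:12152  38:677  39:9924
  40:3271  41:9264  42:12128  43:4944  44:1645  45:7995  46:9607  47:5920
  48:2548  49:8582  50:434  51:480  52:4001  53:12424  54:7624  55:5903
  56:9293  57:9631  58:1653  59:10827  60:3858  61:91  62:6688  63:6397
  64:5487  65:2422  66:2267  67:11212  68:12518  69:2611  70:5358  71:7808
  72:7224  73:4696  74:3194  75:7532  76:11624  77:5210  78:6468  79:5095
  80:4047  81:3182  82:3284  83:1103  84:7572  85:258  86:1991  87:2849
  88:269  89:5885  90:2921  91:231  92:5196  93:1512  94:11965  95:11057
  96:8700  97:3917  98:8214  99:10555  100:9674  101:4112  102:666  103:6030
  104:3199  105:9302  106:54  107:6353  108:2674  109:2134  110:2419  111:1205
  112:5391
Giant step factor: 354^(-113) ≡ 8718 (mod 12763).
Scan 4409·8718^i mod 12763 for i = 0, 1, …:
  i=0: 4409   i=1: 8269   i=2: 3718   i=3: 8267
  i=4: 11808   i=5: 8549   i=6: 7025   i=7: 7076
  i=8: 4989   i=9: 10561     …   i=41: 12450
  i=42: 2548
Match at i=42, j=48: x = 42·113 + 48 = 4794.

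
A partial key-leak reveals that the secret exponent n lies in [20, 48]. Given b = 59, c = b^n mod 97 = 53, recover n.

Compute 59^20 mod 97 = 88, then multiply by 59 repeatedly:
  59^20=88  59^21=51  59^22=2  59^23=21  59^24=75
  59^25=60  59^26=48  59^27=19  59^28=54  59^29=82
  59^30=85  59^31=68  59^32=35  59^33=28  59^34=3
  59^35=80  59^36=64  59^37=90  59^38=72  59^39=77
  59^40=81  59^41=26  59^42=79  59^43=5  59^44=4
  59^45=42  59^46=53
Found 53 at exponent 46.

46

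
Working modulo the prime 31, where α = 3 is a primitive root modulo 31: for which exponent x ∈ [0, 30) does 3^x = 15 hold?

21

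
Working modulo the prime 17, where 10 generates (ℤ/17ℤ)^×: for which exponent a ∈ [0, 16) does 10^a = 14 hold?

3

Successive powers of 10 modulo 17:
  10^0=1  10^1=10  10^2=15  10^3=14
So 10^3 ≡ 14 (mod 17), giving a = 3.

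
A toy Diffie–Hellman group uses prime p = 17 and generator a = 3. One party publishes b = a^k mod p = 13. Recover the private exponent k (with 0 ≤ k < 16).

4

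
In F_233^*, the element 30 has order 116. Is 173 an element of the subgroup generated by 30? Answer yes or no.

yes

173 ∈ ⟨30⟩ iff 173^116 ≡ 1 (mod 233), since |⟨30⟩| = 116.
173^116 mod 233 = 1.
Since 1 = 1, 173 lies in the subgroup.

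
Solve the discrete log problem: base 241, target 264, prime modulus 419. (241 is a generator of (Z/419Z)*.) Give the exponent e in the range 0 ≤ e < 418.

368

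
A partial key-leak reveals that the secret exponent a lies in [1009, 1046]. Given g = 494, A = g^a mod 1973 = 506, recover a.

1019

Compute 494^1009 mod 1973 = 1775, then multiply by 494 repeatedly:
  494^1009=1775  494^1010=838  494^1011=1615  494^1012=718  494^1013=1525
  494^1014=1637  494^1015=1721  494^1016=1784  494^1017=1338  494^1018=17
  494^1019=506
Found 506 at exponent 1019.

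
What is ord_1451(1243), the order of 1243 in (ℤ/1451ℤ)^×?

The order of 1243 must divide p − 1 = 1450 = 2 · 5^2 · 29.
Divisors: 1, 2, 5, 10, 25, 29, 50, 58, 145, 290, 725, 1450.
Check each in increasing order: 1243^1 ≡ 1243;  1243^2 ≡ 1185;  1243^5 ≡ 245;  1243^10 ≡ 534;  1243^25 ≡ 472;  1243^29 ≡ 616;  1243^50 ≡ 781;  1243^58 ≡ 745;  1243^145 ≡ 623;  1243^290 ≡ 712;  1243^725 ≡ 1.
Smallest exponent giving 1 is 725.

725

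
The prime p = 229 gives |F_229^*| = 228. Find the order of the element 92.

228

The order of 92 must divide p − 1 = 228 = 2^2 · 3 · 19.
Divisors: 1, 2, 3, 4, 6, 12, 19, 38, 57, 76, 114, 228.
Check each in increasing order: 92^1 ≡ 92;  92^2 ≡ 220;  92^3 ≡ 88;  92^4 ≡ 81;  92^6 ≡ 187;  92^12 ≡ 161;  92^19 ≡ 89;  92^38 ≡ 135;  92^57 ≡ 107;  92^76 ≡ 134;  92^114 ≡ 228;  92^228 ≡ 1.
Smallest exponent giving 1 is 228.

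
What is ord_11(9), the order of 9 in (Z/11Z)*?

The order of 9 must divide p − 1 = 10 = 2 · 5.
Divisors: 1, 2, 5, 10.
Check each in increasing order: 9^1 ≡ 9;  9^2 ≡ 4;  9^5 ≡ 1.
Smallest exponent giving 1 is 5.

5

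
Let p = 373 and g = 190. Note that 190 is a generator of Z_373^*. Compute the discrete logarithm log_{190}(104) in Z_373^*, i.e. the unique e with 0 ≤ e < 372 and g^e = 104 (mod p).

Baby-step giant-step with m = ceil(sqrt(372)) = 20.
Baby table (190^j mod 373 for j=0..19):
  0:1  1:190  2:292  3:276  4:220  5:24  6:84  7:294
  8:283  9:58  10:203  11:151  12:342  13:78  14:273  15:23
  16:267  17:2  18:7  19:211
Giant step factor: 190^(-20) ≡ 348 (mod 373).
Scan 104·348^i mod 373 for i = 0, 1, …:
  i=0: 104   i=1: 11   i=2: 98   i=3: 161
  i=4: 78
Match at i=4, j=13: e = 4·20 + 13 = 93.

93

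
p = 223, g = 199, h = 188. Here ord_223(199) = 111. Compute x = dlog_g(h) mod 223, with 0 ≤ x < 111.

50

Baby-step giant-step with m = ceil(sqrt(111)) = 11.
Baby table (199^j mod 223 for j=0..10):
  0:1  1:199  2:130  3:2  4:175  5:37  6:4  7:127
  8:74  9:8  10:31
Giant step factor: 199^(-11) ≡ 110 (mod 223).
Scan 188·110^i mod 223 for i = 0, 1, …:
  i=0: 188   i=1: 164   i=2: 200   i=3: 146
  i=4: 4
Match at i=4, j=6: x = 4·11 + 6 = 50.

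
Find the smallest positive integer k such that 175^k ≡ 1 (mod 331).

330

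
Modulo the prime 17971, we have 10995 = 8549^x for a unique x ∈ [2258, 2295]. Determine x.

2284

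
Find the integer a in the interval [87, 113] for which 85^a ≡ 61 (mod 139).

91

Compute 85^87 mod 139 = 84, then multiply by 85 repeatedly:
  85^87=84  85^88=51  85^89=26  85^90=125  85^91=61
Found 61 at exponent 91.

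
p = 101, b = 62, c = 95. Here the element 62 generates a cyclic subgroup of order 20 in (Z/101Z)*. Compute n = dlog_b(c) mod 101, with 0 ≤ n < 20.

12

Successive powers of 62 modulo 101:
  62^0=1  62^1=62  62^2=6  62^3=69  62^4=36  62^5=10
  62^6=14  62^7=60  62^8=84  62^9=57  62^10=100  62^11=39
  62^12=95
So 62^12 ≡ 95 (mod 101), giving n = 12.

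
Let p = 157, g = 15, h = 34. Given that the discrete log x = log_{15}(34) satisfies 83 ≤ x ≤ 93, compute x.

83

Compute 15^83 mod 157 = 34, then multiply by 15 repeatedly:
  15^83=34
Found 34 at exponent 83.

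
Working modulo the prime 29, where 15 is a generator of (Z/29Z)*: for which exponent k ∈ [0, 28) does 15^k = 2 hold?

Successive powers of 15 modulo 29:
  15^0=1  15^1=15  15^2=22  15^3=11  15^4=20  15^5=10
  15^6=5  15^7=17  15^8=23  15^9=26  15^10=13  15^11=21
  15^12=25  15^13=27  15^14=28  15^15=14  15^16=7  15^17=18
  15^18=9  15^19=19  15^20=24  15^21=12  15^22=6  15^23=3
  15^24=16  15^25=8  15^26=4  15^27=2
So 15^27 ≡ 2 (mod 29), giving k = 27.

27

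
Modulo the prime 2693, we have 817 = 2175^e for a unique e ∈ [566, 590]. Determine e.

580

Compute 2175^566 mod 2693 = 2564, then multiply by 2175 repeatedly:
  2175^566=2564  2175^567=2190  2175^568=2026  2175^569=802  2175^570=1979
  2175^571=911  2175^572=2070  2175^573=2247  2175^574=2123  2175^575=1723
  2175^576=1562  2175^577=1477  2175^578=2419  2175^579=1896  2175^580=817
Found 817 at exponent 580.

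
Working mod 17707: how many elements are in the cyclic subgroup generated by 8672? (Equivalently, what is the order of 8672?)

17706

The order of 8672 must divide p − 1 = 17706 = 2 · 3 · 13 · 227.
Divisors: 1, 2, 3, 6, 13, 26, 39, 78, 227, 454, 681, 1362, 2951, 5902, 8853, 17706.
Check each in increasing order: 8672^1 ≡ 8672;  8672^2 ≡ 1955;  8672^3 ≡ 8161;  8672^6 ≡ 5894;  8672^13 ≡ 8054;  8672^26 ≡ 6175;  8672^39 ≡ 12194;  8672^78 ≡ 7957;  8672^227 ≡ 7196;  8672^454 ≡ 7148;  8672^681 ≡ 15880;  8672^1362 ≡ 9013;  8672^2951 ≡ 13073;  8672^5902 ≡ 13072;  8672^8853 ≡ 17706;  8672^17706 ≡ 1.
Smallest exponent giving 1 is 17706.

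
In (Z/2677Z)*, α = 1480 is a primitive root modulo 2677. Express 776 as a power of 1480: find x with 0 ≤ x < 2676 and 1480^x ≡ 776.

Baby-step giant-step with m = ceil(sqrt(2676)) = 52.
Baby table (1480^j mod 2677 for j=0..51):
  0:1  1:1480  2:614  3:1217  4:2216  5:355  6:708  7:1133
  8:1038  9:2319  10:206  11:2379  12:665  13:1741  14:1406  15:851
  16:1290  17:499  18:2345  19:1208  20:2281  21:183  22:463  23:2605
  24:520  25:1301  26:717  27:1068  28:1210  29:2564  30:1411  31:220
  32:1683  33:1230  34:40  35:306  36:467  37:494  38:299  39:815
  40:1550  41:2488  42:1365  43:1742  44:209  45:1465  46:2507  47:38
  48:23  49:1916  50:737  51:1221
Giant step factor: 1480^(-52) ≡ 51 (mod 2677).
Scan 776·51^i mod 2677 for i = 0, 1, …:
  i=0: 776   i=1: 2098   i=2: 2595   i=3: 1172
  i=4: 878   i=5: 1946   i=6: 197   i=7: 2016
  i=8: 1090   i=9: 2050     …   i=13: 429
  i=14: 463
Match at i=14, j=22: x = 14·52 + 22 = 750.

750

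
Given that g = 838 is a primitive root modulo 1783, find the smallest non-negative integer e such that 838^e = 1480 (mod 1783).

269

Baby-step giant-step with m = ceil(sqrt(1782)) = 43.
Baby table (838^j mod 1783 for j=0..42):
  0:1  1:838  2:1525  3:1322  4:593  5:1260  6:344  7:1209
  8:398  9:103  10:730  11:171  12:658  13:457  14:1404  15:1555
  16:1500  17:1768  18:1694  19:304  20:1566  21:20  22:713  23:189
  24:1478  25:1162  26:238  27:1531  28:1001  29:828  30:277  31:336
  32:1637  33:679  34:225  35:1335  36:789  37:1472  38:1483  39:3
  40:731  41:1009  42:400
Giant step factor: 838^(-43) ≡ 1337 (mod 1783).
Scan 1480·1337^i mod 1783 for i = 0, 1, …:
  i=0: 1480   i=1: 1413   i=2: 984   i=3: 1537
  i=4: 953   i=5: 1099   i=6: 171
Match at i=6, j=11: e = 6·43 + 11 = 269.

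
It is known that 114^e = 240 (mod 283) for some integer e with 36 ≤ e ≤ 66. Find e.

Compute 114^36 mod 283 = 181, then multiply by 114 repeatedly:
  114^36=181  114^37=258  114^38=263  114^39=267  114^40=157
  114^41=69  114^42=225  114^43=180  114^44=144  114^45=2
  114^46=228  114^47=239  114^48=78  114^49=119  114^50=265
  114^51=212  114^52=113  114^53=147  114^54=61  114^55=162
  114^56=73  114^57=115  114^58=92  114^59=17  114^60=240
Found 240 at exponent 60.

60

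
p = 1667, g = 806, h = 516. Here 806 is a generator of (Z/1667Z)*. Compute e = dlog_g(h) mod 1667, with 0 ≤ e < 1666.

Baby-step giant-step with m = ceil(sqrt(1666)) = 41.
Baby table (806^j mod 1667 for j=0..40):
  0:1  1:806  2:1173  3:249  4:654  5:352  6:322  7:1147
  8:964  9:162  10:546  11:1655  12:330  13:927  14:346  15:487
  16:777  17:1137  18:1239  19:101  20:1390  21:116  22:144  23:1041
  24:545  25:849  26:824  27:678  28:1359  29:135  30:455  31:1657
  32:275  33:1606  34:844  35:128  36:1481  37:114  38:199  39:362
  40:47
Giant step factor: 806^(-41) ≡ 868 (mod 1667).
Scan 516·868^i mod 1667 for i = 0, 1, …:
  i=0: 516   i=1: 1132   i=2: 713   i=3: 427
  i=4: 562   i=5: 1052   i=6: 1287   i=7: 226
  i=8: 1129   i=9: 1443     …   i=32: 1256
  i=33: 1657
Match at i=33, j=31: e = 33·41 + 31 = 1384.

1384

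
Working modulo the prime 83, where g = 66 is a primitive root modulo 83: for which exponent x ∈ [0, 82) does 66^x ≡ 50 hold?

31

Baby-step giant-step with m = ceil(sqrt(82)) = 10.
Baby table (66^j mod 83 for j=0..9):
  0:1  1:66  2:40  3:67  4:23  5:24  6:7  7:47
  8:31  9:54
Giant step factor: 66^(-10) ≡ 33 (mod 83).
Scan 50·33^i mod 83 for i = 0, 1, …:
  i=0: 50   i=1: 73   i=2: 2   i=3: 66
Match at i=3, j=1: x = 3·10 + 1 = 31.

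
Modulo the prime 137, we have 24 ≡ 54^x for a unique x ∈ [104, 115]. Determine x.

107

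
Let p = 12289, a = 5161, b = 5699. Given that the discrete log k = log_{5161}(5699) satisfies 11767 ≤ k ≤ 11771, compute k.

Compute 5161^11767 mod 12289 = 5255, then multiply by 5161 repeatedly:
  5161^11767=5255  5161^11768=11521  5161^11769=5699
Found 5699 at exponent 11769.

11769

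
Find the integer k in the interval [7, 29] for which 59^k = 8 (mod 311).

Compute 59^7 mod 311 = 153, then multiply by 59 repeatedly:
  59^7=153  59^8=8
Found 8 at exponent 8.

8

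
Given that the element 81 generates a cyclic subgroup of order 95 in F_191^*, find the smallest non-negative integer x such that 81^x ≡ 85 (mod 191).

Baby-step giant-step with m = ceil(sqrt(95)) = 10.
Baby table (81^j mod 191 for j=0..9):
  0:1  1:81  2:67  3:79  4:96  5:136  6:129  7:135
  8:48  9:68
Giant step factor: 81^(-10) ≡ 154 (mod 191).
Scan 85·154^i mod 191 for i = 0, 1, …:
  i=0: 85   i=1: 102   i=2: 46   i=3: 17
  i=4: 135
Match at i=4, j=7: x = 4·10 + 7 = 47.

47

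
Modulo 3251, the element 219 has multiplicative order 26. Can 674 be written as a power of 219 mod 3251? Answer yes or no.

674 ∈ ⟨219⟩ iff 674^26 ≡ 1 (mod 3251), since |⟨219⟩| = 26.
674^26 mod 3251 = 1875.
Since 1875 ≠ 1, 674 does not lie in the subgroup.

no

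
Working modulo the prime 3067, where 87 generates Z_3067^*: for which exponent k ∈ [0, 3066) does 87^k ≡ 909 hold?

2964

Baby-step giant-step with m = ceil(sqrt(3066)) = 56.
Baby table (87^j mod 3067 for j=0..55):
  0:1  1:87  2:1435  3:2165  4:1268  5:2971  6:849  7:255
  8:716  9:952  10:15  11:1305  12:56  13:1805  14:618  15:1627
  16:467  17:758  18:1539  19:2012  20:225  21:1173  22:840  23:2539
  24:69  25:2936  26:871  27:2169  28:1616  29:2577  30:308  31:2260
  32:332  33:1281  34:1035  35:1102  36:797  37:1865  38:2771  39:1851
  40:1553  41:163  42:1913  43:813  44:190  45:1195  46:2754  47:372
  48:1694  49:162  50:1826  51:2445  52:1092  53:2994  54:2850  55:2590
Giant step factor: 87^(-56) ≡ 714 (mod 3067).
Scan 909·714^i mod 3067 for i = 0, 1, …:
  i=0: 909   i=1: 1889   i=2: 2333   i=3: 381
  i=4: 2138   i=5: 2233   i=6: 2589   i=7: 2212
  i=8: 2930   i=9: 326     …   i=51: 1084
  i=52: 1092
Match at i=52, j=52: k = 52·56 + 52 = 2964.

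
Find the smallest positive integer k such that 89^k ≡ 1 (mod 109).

27

The order of 89 must divide p − 1 = 108 = 2^2 · 3^3.
Divisors: 1, 2, 3, 4, 6, 9, 12, 18, 27, 36, 54, 108.
Check each in increasing order: 89^1 ≡ 89;  89^2 ≡ 73;  89^3 ≡ 66;  89^4 ≡ 97;  89^6 ≡ 105;  89^9 ≡ 63;  89^12 ≡ 16;  89^18 ≡ 45;  89^27 ≡ 1.
Smallest exponent giving 1 is 27.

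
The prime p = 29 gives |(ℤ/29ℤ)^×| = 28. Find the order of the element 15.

28

The order of 15 must divide p − 1 = 28 = 2^2 · 7.
Divisors: 1, 2, 4, 7, 14, 28.
Check each in increasing order: 15^1 ≡ 15;  15^2 ≡ 22;  15^4 ≡ 20;  15^7 ≡ 17;  15^14 ≡ 28;  15^28 ≡ 1.
Smallest exponent giving 1 is 28.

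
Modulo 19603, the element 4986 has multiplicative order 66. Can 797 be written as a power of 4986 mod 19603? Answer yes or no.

797 ∈ ⟨4986⟩ iff 797^66 ≡ 1 (mod 19603), since |⟨4986⟩| = 66.
797^66 mod 19603 = 10762.
Since 10762 ≠ 1, 797 does not lie in the subgroup.

no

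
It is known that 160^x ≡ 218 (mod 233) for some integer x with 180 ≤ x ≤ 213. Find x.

210

Compute 160^180 mod 233 = 162, then multiply by 160 repeatedly:
  160^180=162  160^181=57  160^182=33  160^183=154  160^184=175
  160^185=40  160^186=109  160^187=198  160^188=225  160^189=118
  160^190=7  160^191=188  160^192=23  160^193=185  160^194=9
  160^195=42  160^196=196  160^197=138  160^198=178  160^199=54
  160^200=19  160^201=11  160^202=129  160^203=136  160^204=91
  160^205=114  160^206=66  160^207=75  160^208=117  160^209=80
  160^210=218
Found 218 at exponent 210.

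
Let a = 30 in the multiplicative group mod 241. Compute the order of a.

8

The order of 30 must divide p − 1 = 240 = 2^4 · 3 · 5.
Divisors: 1, 2, 3, 4, 5, 6, 8, 10, 12, 15, 16, 20, 24, 30, 40, 48, 60, 80, 120, 240.
Check each in increasing order: 30^1 ≡ 30;  30^2 ≡ 177;  30^3 ≡ 8;  30^4 ≡ 240;  30^5 ≡ 211;  30^6 ≡ 64;  30^8 ≡ 1.
Smallest exponent giving 1 is 8.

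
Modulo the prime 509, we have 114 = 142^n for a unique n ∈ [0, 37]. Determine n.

Compute 142^0 mod 509 = 1, then multiply by 142 repeatedly:
  142^0=1  142^1=142  142^2=313  142^3=163  142^4=241
  142^5=119  142^6=101  142^7=90  142^8=55  142^9=175
  142^10=418  142^11=312  142^12=21  142^13=437  142^14=465
  142^15=369  142^16=480  142^17=463  142^18=85  142^19=363
  142^20=137  142^21=112  142^22=125  142^23=444  142^24=441
  142^25=15  142^26=94  142^27=114
Found 114 at exponent 27.

27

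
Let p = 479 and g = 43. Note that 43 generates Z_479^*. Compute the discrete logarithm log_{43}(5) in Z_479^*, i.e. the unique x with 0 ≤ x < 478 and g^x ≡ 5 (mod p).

Baby-step giant-step with m = ceil(sqrt(478)) = 22.
Baby table (43^j mod 479 for j=0..21):
  0:1  1:43  2:412  3:472  4:178  5:469  6:49  7:191
  8:70  9:136  10:100  11:468  12:6  13:258  14:77  15:437
  16:110  17:419  18:294  19:188  20:420  21:337
Giant step factor: 43^(-22) ≡ 384 (mod 479).
Scan 5·384^i mod 479 for i = 0, 1, …:
  i=0: 5   i=1: 4   i=2: 99   i=3: 175
  i=4: 140   i=5: 112   i=6: 377   i=7: 110
Match at i=7, j=16: x = 7·22 + 16 = 170.

170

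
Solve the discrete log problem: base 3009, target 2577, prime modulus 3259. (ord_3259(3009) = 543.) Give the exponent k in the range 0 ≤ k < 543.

Successive powers of 3009 modulo 3259:
  3009^0=1  3009^1=3009  3009^2=579  3009^3=1905  3009^4=2823  3009^5=1453
  3009^6=1758  3009^7=465  3009^8=1074  3009^9=1997  3009^10=2636  3009^11=2577
So 3009^11 ≡ 2577 (mod 3259), giving k = 11.

11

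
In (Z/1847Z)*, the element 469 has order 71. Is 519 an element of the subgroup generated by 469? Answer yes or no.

yes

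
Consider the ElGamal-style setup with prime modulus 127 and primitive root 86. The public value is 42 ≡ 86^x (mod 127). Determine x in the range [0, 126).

100

Baby-step giant-step with m = ceil(sqrt(126)) = 12.
Baby table (86^j mod 127 for j=0..11):
  0:1  1:86  2:30  3:40  4:11  5:57  6:76  7:59
  8:121  9:119  10:74  11:14
Giant step factor: 86^(-12) ≡ 25 (mod 127).
Scan 42·25^i mod 127 for i = 0, 1, …:
  i=0: 42   i=1: 34   i=2: 88   i=3: 41
  i=4: 9   i=5: 98   i=6: 37   i=7: 36
  i=8: 11
Match at i=8, j=4: x = 8·12 + 4 = 100.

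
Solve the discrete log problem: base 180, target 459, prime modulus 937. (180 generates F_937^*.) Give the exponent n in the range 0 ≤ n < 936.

670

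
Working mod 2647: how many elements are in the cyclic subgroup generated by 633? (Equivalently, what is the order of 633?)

The order of 633 must divide p − 1 = 2646 = 2 · 3^3 · 7^2.
Divisors: 1, 2, 3, 6, 7, 9, 14, 18, 21, 27, 42, 49, 54, 63, 98, 126, 147, 189, 294, 378, 441, 882, 1323, 2646.
Check each in increasing order: 633^1 ≡ 633;  633^2 ≡ 992;  633^3 ≡ 597;  633^6 ≡ 1711;  633^7 ≡ 440;  633^9 ≡ 2372;  633^14 ≡ 369;  633^18 ≡ 1509;  633^21 ≡ 893;  633^27 ≡ 604;  633^42 ≡ 702;  633^49 ≡ 1828;  633^54 ≡ 2177;  633^63 ≡ 2194;  633^98 ≡ 1070;  633^126 ≡ 1390;  633^147 ≡ 2474;  633^189 ≡ 316;  633^294 ≡ 812;  633^378 ≡ 1917;  633^441 ≡ 2462;  633^882 ≡ 2461;  633^1323 ≡ 2646;  633^2646 ≡ 1.
Smallest exponent giving 1 is 2646.

2646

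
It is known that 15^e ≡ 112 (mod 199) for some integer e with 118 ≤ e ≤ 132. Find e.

128

Compute 15^118 mod 199 = 80, then multiply by 15 repeatedly:
  15^118=80  15^119=6  15^120=90  15^121=156  15^122=151
  15^123=76  15^124=145  15^125=185  15^126=188  15^127=34
  15^128=112
Found 112 at exponent 128.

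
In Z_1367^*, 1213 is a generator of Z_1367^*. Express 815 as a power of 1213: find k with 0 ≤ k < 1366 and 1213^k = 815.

289

Baby-step giant-step with m = ceil(sqrt(1366)) = 37.
Baby table (1213^j mod 1367 for j=0..36):
  0:1  1:1213  2:477  3:360  4:607  5:845  6:1102  7:1167
  8:726  9:290  10:451  11:263  12:508  13:1054  14:357  15:1069
  16:781  17:22  18:713  19:925  20:1085  21:1051  22:819  23:1005
  24:1068  25:935  26:912  27:353  28:318  29:240  30:1316  31:1019
  32:279  33:778  34:484  35:649  36:1212
Giant step factor: 1213^(-37) ≡ 13 (mod 1367).
Scan 815·13^i mod 1367 for i = 0, 1, …:
  i=0: 815   i=1: 1026   i=2: 1035   i=3: 1152
  i=4: 1306   i=5: 574   i=6: 627   i=7: 1316
Match at i=7, j=30: k = 7·37 + 30 = 289.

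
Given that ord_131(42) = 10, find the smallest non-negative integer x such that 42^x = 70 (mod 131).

Successive powers of 42 modulo 131:
  42^0=1  42^1=42  42^2=61  42^3=73  42^4=53  42^5=130
  42^6=89  42^7=70
So 42^7 ≡ 70 (mod 131), giving x = 7.

7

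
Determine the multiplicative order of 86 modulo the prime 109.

36

The order of 86 must divide p − 1 = 108 = 2^2 · 3^3.
Divisors: 1, 2, 3, 4, 6, 9, 12, 18, 27, 36, 54, 108.
Check each in increasing order: 86^1 ≡ 86;  86^2 ≡ 93;  86^3 ≡ 41;  86^4 ≡ 38;  86^6 ≡ 46;  86^9 ≡ 33;  86^12 ≡ 45;  86^18 ≡ 108;  86^27 ≡ 76;  86^36 ≡ 1.
Smallest exponent giving 1 is 36.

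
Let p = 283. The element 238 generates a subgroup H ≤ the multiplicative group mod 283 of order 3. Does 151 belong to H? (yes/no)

151 ∈ ⟨238⟩ iff 151^3 ≡ 1 (mod 283), since |⟨238⟩| = 3.
151^3 mod 283 = 256.
Since 256 ≠ 1, 151 does not lie in the subgroup.

no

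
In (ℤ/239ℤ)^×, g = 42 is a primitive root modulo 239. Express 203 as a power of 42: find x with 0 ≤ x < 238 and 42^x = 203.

175

Baby-step giant-step with m = ceil(sqrt(238)) = 16.
Baby table (42^j mod 239 for j=0..15):
  0:1  1:42  2:91  3:237  4:155  5:57  6:4  7:168
  8:125  9:231  10:142  11:228  12:16  13:194  14:22  15:207
Giant step factor: 42^(-16) ≡ 162 (mod 239).
Scan 203·162^i mod 239 for i = 0, 1, …:
  i=0: 203   i=1: 143   i=2: 222   i=3: 114
  i=4: 65   i=5: 14   i=6: 117   i=7: 73
  i=8: 115   i=9: 227   i=10: 207
Match at i=10, j=15: x = 10·16 + 15 = 175.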